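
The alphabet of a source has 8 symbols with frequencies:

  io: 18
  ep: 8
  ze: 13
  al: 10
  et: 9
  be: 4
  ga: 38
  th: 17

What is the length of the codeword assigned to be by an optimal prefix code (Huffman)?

Build the tree from the bottom:
combine be(4), ep(8) → 12
combine et(9), al(10) → 19
combine 12, ze(13) → 25
combine th(17), io(18) → 35
combine 19, 25 → 44
combine 35, ga(38) → 73
combine 44, 73 → 117
be's leaf is at depth 4, giving a 4-bit codeword.

4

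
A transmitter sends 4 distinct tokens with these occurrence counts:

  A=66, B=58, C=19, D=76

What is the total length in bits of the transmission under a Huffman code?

438

Greedily combine the two least-frequent nodes:
combine C(19), B(58) → 77
combine A(66), D(76) → 142
combine 77, 142 → 219
Each symbol's bit-cost is frequency × depth; summing gives 438 bits (equivalently 77 + 142 + 219).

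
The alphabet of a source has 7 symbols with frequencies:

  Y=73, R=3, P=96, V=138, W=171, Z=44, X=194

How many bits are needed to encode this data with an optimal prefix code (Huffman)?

1821

Merge the two smallest weights repeatedly:
merge R(3) and Z(44): 47
merge 47 and Y(73): 120
merge P(96) and 120: 216
merge V(138) and W(171): 309
merge X(194) and 216: 410
merge 309 and 410: 719
The encoded length is the sum of every internal node's weight: 47 + 120 + 216 + 309 + 410 + 719 = 1821 bits.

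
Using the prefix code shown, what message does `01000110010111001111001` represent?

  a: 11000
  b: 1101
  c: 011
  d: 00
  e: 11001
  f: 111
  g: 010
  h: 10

gdechce

Read left to right; each codeword is recognised as soon as it completes (prefix code):
  010→g | 00→d | 11001→e | 011→c | 10→h | 011→c | 11001→e
Decoded message: gdechce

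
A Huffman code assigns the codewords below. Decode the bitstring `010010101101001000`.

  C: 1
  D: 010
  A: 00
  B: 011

DDCBDDA

Read left to right; each codeword is recognised as soon as it completes (prefix code):
  010→D | 010→D | 1→C | 011→B | 010→D | 010→D | 00→A
Decoded message: DDCBDDA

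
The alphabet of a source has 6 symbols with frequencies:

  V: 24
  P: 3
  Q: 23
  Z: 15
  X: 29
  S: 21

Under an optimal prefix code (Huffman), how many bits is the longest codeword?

4

Merge the two lowest-weight nodes at each step:
combine P(3), Z(15) → 18
combine 18, S(21) → 39
combine Q(23), V(24) → 47
combine X(29), 39 → 68
combine 47, 68 → 115
The first pair merged (P, Z) ends up deepest, at depth 4.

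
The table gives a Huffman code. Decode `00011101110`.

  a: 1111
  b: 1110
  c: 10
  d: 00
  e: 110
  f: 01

Read left to right; each codeword is recognised as soon as it completes (prefix code):
  00→d | 01→f | 110→e | 1110→b
Decoded message: dfeb

dfeb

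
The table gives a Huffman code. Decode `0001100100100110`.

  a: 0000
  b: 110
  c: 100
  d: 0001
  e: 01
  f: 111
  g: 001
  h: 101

Read left to right; each codeword is recognised as soon as it completes (prefix code):
  0001→d | 100→c | 100→c | 100→c | 110→b
Decoded message: dcccb

dcccb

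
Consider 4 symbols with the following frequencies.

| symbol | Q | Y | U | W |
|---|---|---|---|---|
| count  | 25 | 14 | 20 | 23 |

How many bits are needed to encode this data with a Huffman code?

Merge the two smallest weights repeatedly:
merge Y(14) and U(20): 34
merge W(23) and Q(25): 48
merge 34 and 48: 82
The encoded length is the sum of every internal node's weight: 34 + 48 + 82 = 164 bits.

164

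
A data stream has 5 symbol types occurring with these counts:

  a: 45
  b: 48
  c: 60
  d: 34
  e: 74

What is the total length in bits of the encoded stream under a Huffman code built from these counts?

601

Merge the two smallest weights repeatedly:
merge d(34) and a(45): 79
merge b(48) and c(60): 108
merge e(74) and 79: 153
merge 108 and 153: 261
The encoded length is the sum of every internal node's weight: 79 + 108 + 153 + 261 = 601 bits.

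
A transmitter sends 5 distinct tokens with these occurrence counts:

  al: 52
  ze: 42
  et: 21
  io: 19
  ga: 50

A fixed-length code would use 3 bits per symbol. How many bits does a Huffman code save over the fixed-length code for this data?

144

Fixed-length: 3 bits × 184 symbols = 552 bits.
Huffman merges:
combine io(19), et(21) → 40
combine 40, ze(42) → 82
combine ga(50), al(52) → 102
combine 82, 102 → 184
Huffman total = 40 + 82 + 102 + 184 = 408 bits.
Saving = 552 − 408 = 144 bits.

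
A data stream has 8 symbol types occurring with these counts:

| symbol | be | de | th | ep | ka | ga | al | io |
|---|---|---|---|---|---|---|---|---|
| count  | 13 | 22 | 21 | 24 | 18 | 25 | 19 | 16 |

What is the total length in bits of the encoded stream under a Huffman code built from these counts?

Build the Huffman tree bottom-up:
combine be(13), io(16) → 29
combine ka(18), al(19) → 37
combine th(21), de(22) → 43
combine ep(24), ga(25) → 49
combine 29, 37 → 66
combine 43, 49 → 92
combine 66, 92 → 158
Each symbol's bit-cost is frequency × depth; summing gives 474 bits (equivalently 29 + 37 + 43 + 49 + 66 + 92 + 158).

474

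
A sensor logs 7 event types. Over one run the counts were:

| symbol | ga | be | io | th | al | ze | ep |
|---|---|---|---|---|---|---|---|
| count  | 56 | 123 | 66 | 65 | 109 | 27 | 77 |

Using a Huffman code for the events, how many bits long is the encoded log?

1420

Merge the two smallest weights repeatedly:
merge ze(27) and ga(56): 83
merge th(65) and io(66): 131
merge ep(77) and 83: 160
merge al(109) and be(123): 232
merge 131 and 160: 291
merge 232 and 291: 523
Each symbol's bit-cost is frequency × depth; summing gives 1420 bits (equivalently 83 + 131 + 160 + 232 + 291 + 523).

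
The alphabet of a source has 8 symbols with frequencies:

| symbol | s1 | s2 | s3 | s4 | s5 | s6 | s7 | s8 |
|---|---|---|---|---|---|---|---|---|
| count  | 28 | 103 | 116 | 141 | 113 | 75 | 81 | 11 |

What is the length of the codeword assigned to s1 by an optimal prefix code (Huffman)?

5

Huffman merges, smallest pair first:
s8(11) + s1(28) → 39
39 + s6(75) → 114
s7(81) + s2(103) → 184
s5(113) + 114 → 227
s3(116) + s4(141) → 257
184 + 227 → 411
257 + 411 → 668
s1's leaf is at depth 5, giving a 5-bit codeword.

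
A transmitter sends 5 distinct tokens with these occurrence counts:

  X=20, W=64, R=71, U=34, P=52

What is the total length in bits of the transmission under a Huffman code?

536

Greedily combine the two least-frequent nodes:
X(20) + U(34) → 54
P(52) + 54 → 106
W(64) + R(71) → 135
106 + 135 → 241
The encoded length is the sum of every internal node's weight: 54 + 106 + 135 + 241 = 536 bits.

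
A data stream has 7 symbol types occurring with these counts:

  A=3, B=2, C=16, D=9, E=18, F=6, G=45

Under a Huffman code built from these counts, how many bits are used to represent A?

Build the tree from the bottom:
B(2) + A(3) → 5
5 + F(6) → 11
D(9) + 11 → 20
C(16) + E(18) → 34
20 + 34 → 54
G(45) + 54 → 99
A's leaf is at depth 5, giving a 5-bit codeword.

5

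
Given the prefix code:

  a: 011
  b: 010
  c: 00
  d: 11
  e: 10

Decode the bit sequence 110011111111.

Read left to right; each codeword is recognised as soon as it completes (prefix code):
  11→d | 00→c | 11→d | 11→d | 11→d | 11→d
Decoded message: dcdddd

dcdddd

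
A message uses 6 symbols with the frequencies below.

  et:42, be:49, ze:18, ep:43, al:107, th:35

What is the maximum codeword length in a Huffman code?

Merge the two lowest-weight nodes at each step:
merge ze(18) and th(35): 53
merge et(42) and ep(43): 85
merge be(49) and 53: 102
merge 85 and 102: 187
merge al(107) and 187: 294
Maximum depth reached is 4.

4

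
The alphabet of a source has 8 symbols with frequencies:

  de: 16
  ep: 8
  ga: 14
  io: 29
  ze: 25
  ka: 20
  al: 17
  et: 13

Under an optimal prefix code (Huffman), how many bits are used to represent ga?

Huffman merges, smallest pair first:
ep(8) + et(13) → 21
ga(14) + de(16) → 30
al(17) + ka(20) → 37
21 + ze(25) → 46
io(29) + 30 → 59
37 + 46 → 83
59 + 83 → 142
The subtree containing ga is merged 3 times, so code length = 3.

3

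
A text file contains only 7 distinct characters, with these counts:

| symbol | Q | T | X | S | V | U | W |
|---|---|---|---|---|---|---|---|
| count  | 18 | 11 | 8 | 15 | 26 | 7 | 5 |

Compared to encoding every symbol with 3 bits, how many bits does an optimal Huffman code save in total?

Fixed-length: 3 bits × 90 symbols = 270 bits.
Huffman merges:
merge W(5) and U(7): 12
merge X(8) and T(11): 19
merge 12 and S(15): 27
merge Q(18) and 19: 37
merge V(26) and 27: 53
merge 37 and 53: 90
Huffman total = 12 + 19 + 27 + 37 + 53 + 90 = 238 bits.
Saving = 270 − 238 = 32 bits.

32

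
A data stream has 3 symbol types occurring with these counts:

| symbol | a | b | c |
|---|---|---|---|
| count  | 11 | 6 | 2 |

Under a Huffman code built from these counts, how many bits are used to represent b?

Build the tree from the bottom:
c(2) + b(6) → 8
8 + a(11) → 19
b's leaf is at depth 2, giving a 2-bit codeword.

2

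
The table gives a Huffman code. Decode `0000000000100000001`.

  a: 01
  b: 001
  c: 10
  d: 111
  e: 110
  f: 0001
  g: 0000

Read left to right; each codeword is recognised as soon as it completes (prefix code):
  0000→g | 0000→g | 001→b | 0000→g | 0001→f
Decoded message: ggbgf

ggbgf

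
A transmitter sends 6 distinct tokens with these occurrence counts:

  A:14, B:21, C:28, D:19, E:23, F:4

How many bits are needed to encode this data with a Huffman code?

273

Build the Huffman tree bottom-up:
merge F(4) and A(14): 18
merge 18 and D(19): 37
merge B(21) and E(23): 44
merge C(28) and 37: 65
merge 44 and 65: 109
The encoded length is the sum of every internal node's weight: 18 + 37 + 44 + 65 + 109 = 273 bits.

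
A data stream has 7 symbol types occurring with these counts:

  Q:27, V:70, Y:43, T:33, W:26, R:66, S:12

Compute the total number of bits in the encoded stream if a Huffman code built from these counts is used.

733

Greedily combine the two least-frequent nodes:
S(12) + W(26) → 38
Q(27) + T(33) → 60
38 + Y(43) → 81
60 + R(66) → 126
V(70) + 81 → 151
126 + 151 → 277
Each symbol's bit-cost is frequency × depth; summing gives 733 bits (equivalently 38 + 60 + 81 + 126 + 151 + 277).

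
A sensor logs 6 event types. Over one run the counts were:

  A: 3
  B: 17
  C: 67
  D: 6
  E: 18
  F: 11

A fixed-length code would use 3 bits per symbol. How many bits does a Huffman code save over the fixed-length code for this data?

Fixed-length: 3 bits × 122 symbols = 366 bits.
Huffman merges:
A(3) + D(6) → 9
9 + F(11) → 20
B(17) + E(18) → 35
20 + 35 → 55
55 + C(67) → 122
Huffman total = 9 + 20 + 35 + 55 + 122 = 241 bits.
Saving = 366 − 241 = 125 bits.

125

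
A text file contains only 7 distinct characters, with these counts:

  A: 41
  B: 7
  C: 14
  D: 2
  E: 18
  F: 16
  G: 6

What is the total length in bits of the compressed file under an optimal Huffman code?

253

Merge the two smallest weights repeatedly:
D(2) + G(6) → 8
B(7) + 8 → 15
C(14) + 15 → 29
F(16) + E(18) → 34
29 + 34 → 63
A(41) + 63 → 104
Total encoded bits = sum of merged weights = 8 + 15 + 29 + 34 + 63 + 104 = 253.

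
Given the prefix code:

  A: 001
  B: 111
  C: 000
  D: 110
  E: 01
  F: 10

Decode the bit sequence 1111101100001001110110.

BDDCFEDD

Read left to right; each codeword is recognised as soon as it completes (prefix code):
  111→B | 110→D | 110→D | 000→C | 10→F | 01→E | 110→D | 110→D
Decoded message: BDDCFEDD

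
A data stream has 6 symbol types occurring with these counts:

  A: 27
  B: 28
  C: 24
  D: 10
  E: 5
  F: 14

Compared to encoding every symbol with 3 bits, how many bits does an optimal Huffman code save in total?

Fixed-length: 3 bits × 108 symbols = 324 bits.
Huffman merges:
merge E(5) and D(10): 15
merge F(14) and 15: 29
merge C(24) and A(27): 51
merge B(28) and 29: 57
merge 51 and 57: 108
Huffman total = 15 + 29 + 51 + 57 + 108 = 260 bits.
Saving = 324 − 260 = 64 bits.

64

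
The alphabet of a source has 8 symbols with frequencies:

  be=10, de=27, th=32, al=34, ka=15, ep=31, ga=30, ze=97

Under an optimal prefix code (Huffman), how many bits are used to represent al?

Repeatedly merge the two smallest:
merge be(10) and ka(15): 25
merge 25 and de(27): 52
merge ga(30) and ep(31): 61
merge th(32) and al(34): 66
merge 52 and 61: 113
merge 66 and ze(97): 163
merge 113 and 163: 276
al sits 3 levels below the root, so its codeword is 3 bits.

3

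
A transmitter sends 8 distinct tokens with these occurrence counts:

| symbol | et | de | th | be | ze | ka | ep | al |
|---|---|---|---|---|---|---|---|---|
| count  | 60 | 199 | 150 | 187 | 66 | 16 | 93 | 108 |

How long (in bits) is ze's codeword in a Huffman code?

4

Huffman merges, smallest pair first:
merge ka(16) and et(60): 76
merge ze(66) and 76: 142
merge ep(93) and al(108): 201
merge 142 and th(150): 292
merge be(187) and de(199): 386
merge 201 and 292: 493
merge 386 and 493: 879
ze's leaf is at depth 4, giving a 4-bit codeword.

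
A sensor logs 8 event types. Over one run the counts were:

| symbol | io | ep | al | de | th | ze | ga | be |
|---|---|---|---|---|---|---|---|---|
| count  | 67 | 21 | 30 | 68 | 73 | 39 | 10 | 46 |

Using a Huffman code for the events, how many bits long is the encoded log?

Merge the two smallest weights repeatedly:
ga(10) + ep(21) → 31
al(30) + 31 → 61
ze(39) + be(46) → 85
61 + io(67) → 128
de(68) + th(73) → 141
85 + 128 → 213
141 + 213 → 354
Each symbol's bit-cost is frequency × depth; summing gives 1013 bits (equivalently 31 + 61 + 85 + 128 + 141 + 213 + 354).

1013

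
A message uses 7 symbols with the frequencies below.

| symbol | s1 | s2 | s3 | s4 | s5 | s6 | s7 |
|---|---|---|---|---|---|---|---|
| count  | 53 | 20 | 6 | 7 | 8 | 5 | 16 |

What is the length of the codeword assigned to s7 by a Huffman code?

Huffman merges, smallest pair first:
combine s6(5), s3(6) → 11
combine s4(7), s5(8) → 15
combine 11, 15 → 26
combine s7(16), s2(20) → 36
combine 26, 36 → 62
combine s1(53), 62 → 115
The subtree containing s7 is merged 3 times, so code length = 3.

3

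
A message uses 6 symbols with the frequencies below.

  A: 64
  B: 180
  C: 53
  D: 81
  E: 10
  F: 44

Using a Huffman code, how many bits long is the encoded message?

990

Build the Huffman tree bottom-up:
combine E(10), F(44) → 54
combine C(53), 54 → 107
combine A(64), D(81) → 145
combine 107, 145 → 252
combine B(180), 252 → 432
Total encoded bits = sum of merged weights = 54 + 107 + 145 + 252 + 432 = 990.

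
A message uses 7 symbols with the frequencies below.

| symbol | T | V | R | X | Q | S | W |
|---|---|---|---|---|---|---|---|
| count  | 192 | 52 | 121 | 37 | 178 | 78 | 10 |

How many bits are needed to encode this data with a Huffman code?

Build the Huffman tree bottom-up:
W(10) + X(37) → 47
47 + V(52) → 99
S(78) + 99 → 177
R(121) + 177 → 298
Q(178) + T(192) → 370
298 + 370 → 668
Total encoded bits = sum of merged weights = 47 + 99 + 177 + 298 + 370 + 668 = 1659.

1659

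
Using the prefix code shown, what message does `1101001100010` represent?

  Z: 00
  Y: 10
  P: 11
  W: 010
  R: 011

Read left to right; each codeword is recognised as soon as it completes (prefix code):
  11→P | 010→W | 011→R | 00→Z | 010→W
Decoded message: PWRZW

PWRZW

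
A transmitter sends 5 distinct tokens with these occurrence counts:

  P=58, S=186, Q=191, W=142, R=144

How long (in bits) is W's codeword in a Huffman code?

Build the tree from the bottom:
merge P(58) and W(142): 200
merge R(144) and S(186): 330
merge Q(191) and 200: 391
merge 330 and 391: 721
W sits 3 levels below the root, so its codeword is 3 bits.

3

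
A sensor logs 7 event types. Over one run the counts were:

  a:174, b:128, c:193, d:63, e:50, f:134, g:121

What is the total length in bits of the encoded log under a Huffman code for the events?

Build the Huffman tree bottom-up:
merge e(50) and d(63): 113
merge 113 and g(121): 234
merge b(128) and f(134): 262
merge a(174) and c(193): 367
merge 234 and 262: 496
merge 367 and 496: 863
Each symbol's bit-cost is frequency × depth; summing gives 2335 bits (equivalently 113 + 234 + 262 + 367 + 496 + 863).

2335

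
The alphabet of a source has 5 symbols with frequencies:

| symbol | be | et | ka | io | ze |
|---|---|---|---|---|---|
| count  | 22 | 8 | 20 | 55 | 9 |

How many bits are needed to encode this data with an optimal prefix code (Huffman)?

227

Build the Huffman tree bottom-up:
combine et(8), ze(9) → 17
combine 17, ka(20) → 37
combine be(22), 37 → 59
combine io(55), 59 → 114
The encoded length is the sum of every internal node's weight: 17 + 37 + 59 + 114 = 227 bits.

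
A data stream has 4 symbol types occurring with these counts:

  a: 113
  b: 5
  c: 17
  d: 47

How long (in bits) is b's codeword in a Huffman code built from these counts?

3

Build the tree from the bottom:
b(5) + c(17) → 22
22 + d(47) → 69
69 + a(113) → 182
b's leaf is at depth 3, giving a 3-bit codeword.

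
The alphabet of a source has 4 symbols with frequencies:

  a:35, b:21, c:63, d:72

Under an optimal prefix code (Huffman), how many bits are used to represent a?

3

Huffman merges, smallest pair first:
merge b(21) and a(35): 56
merge 56 and c(63): 119
merge d(72) and 119: 191
a sits 3 levels below the root, so its codeword is 3 bits.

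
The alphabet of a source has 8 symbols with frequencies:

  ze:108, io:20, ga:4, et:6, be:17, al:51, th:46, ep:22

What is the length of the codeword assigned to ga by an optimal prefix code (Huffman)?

5

Repeatedly merge the two smallest:
combine ga(4), et(6) → 10
combine 10, be(17) → 27
combine io(20), ep(22) → 42
combine 27, 42 → 69
combine th(46), al(51) → 97
combine 69, 97 → 166
combine ze(108), 166 → 274
ga's leaf is at depth 5, giving a 5-bit codeword.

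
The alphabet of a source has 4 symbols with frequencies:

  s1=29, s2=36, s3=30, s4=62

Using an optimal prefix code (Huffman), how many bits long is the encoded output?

Greedily combine the two least-frequent nodes:
s1(29) + s3(30) → 59
s2(36) + 59 → 95
s4(62) + 95 → 157
Total encoded bits = sum of merged weights = 59 + 95 + 157 = 311.

311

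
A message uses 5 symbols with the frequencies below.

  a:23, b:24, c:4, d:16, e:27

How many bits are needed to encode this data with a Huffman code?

Merge the two smallest weights repeatedly:
c(4) + d(16) → 20
20 + a(23) → 43
b(24) + e(27) → 51
43 + 51 → 94
The encoded length is the sum of every internal node's weight: 20 + 43 + 51 + 94 = 208 bits.

208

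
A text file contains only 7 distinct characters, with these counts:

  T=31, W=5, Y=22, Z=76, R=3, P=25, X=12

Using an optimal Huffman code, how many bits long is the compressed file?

Build the Huffman tree bottom-up:
combine R(3), W(5) → 8
combine 8, X(12) → 20
combine 20, Y(22) → 42
combine P(25), T(31) → 56
combine 42, 56 → 98
combine Z(76), 98 → 174
Total encoded bits = sum of merged weights = 8 + 20 + 42 + 56 + 98 + 174 = 398.

398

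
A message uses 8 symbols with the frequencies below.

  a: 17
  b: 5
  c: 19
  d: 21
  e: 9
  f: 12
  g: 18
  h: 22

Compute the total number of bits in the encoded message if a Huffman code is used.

361

Greedily combine the two least-frequent nodes:
b(5) + e(9) → 14
f(12) + 14 → 26
a(17) + g(18) → 35
c(19) + d(21) → 40
h(22) + 26 → 48
35 + 40 → 75
48 + 75 → 123
Total encoded bits = sum of merged weights = 14 + 26 + 35 + 40 + 48 + 75 + 123 = 361.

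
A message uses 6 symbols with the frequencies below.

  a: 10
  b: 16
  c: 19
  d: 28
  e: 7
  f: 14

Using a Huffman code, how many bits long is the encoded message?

Build the Huffman tree bottom-up:
combine e(7), a(10) → 17
combine f(14), b(16) → 30
combine 17, c(19) → 36
combine d(28), 30 → 58
combine 36, 58 → 94
The encoded length is the sum of every internal node's weight: 17 + 30 + 36 + 58 + 94 = 235 bits.

235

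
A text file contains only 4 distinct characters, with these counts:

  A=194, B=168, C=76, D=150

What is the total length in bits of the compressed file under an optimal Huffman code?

Merge the two smallest weights repeatedly:
C(76) + D(150) → 226
B(168) + A(194) → 362
226 + 362 → 588
Total encoded bits = sum of merged weights = 226 + 362 + 588 = 1176.

1176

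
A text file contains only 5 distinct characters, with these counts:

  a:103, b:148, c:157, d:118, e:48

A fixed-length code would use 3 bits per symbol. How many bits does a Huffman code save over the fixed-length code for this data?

Fixed-length: 3 bits × 574 symbols = 1722 bits.
Huffman merges:
e(48) + a(103) → 151
d(118) + b(148) → 266
151 + c(157) → 308
266 + 308 → 574
Huffman total = 151 + 266 + 308 + 574 = 1299 bits.
Saving = 1722 − 1299 = 423 bits.

423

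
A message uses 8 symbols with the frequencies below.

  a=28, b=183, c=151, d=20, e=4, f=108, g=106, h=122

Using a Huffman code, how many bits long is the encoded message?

Greedily combine the two least-frequent nodes:
combine e(4), d(20) → 24
combine 24, a(28) → 52
combine 52, g(106) → 158
combine f(108), h(122) → 230
combine c(151), 158 → 309
combine b(183), 230 → 413
combine 309, 413 → 722
Each symbol's bit-cost is frequency × depth; summing gives 1908 bits (equivalently 24 + 52 + 158 + 230 + 309 + 413 + 722).

1908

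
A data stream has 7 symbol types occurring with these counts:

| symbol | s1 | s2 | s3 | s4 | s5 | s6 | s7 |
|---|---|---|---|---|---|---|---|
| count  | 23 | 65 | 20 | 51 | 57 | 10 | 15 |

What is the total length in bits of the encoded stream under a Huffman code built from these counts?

618

Build the Huffman tree bottom-up:
combine s6(10), s7(15) → 25
combine s3(20), s1(23) → 43
combine 25, 43 → 68
combine s4(51), s5(57) → 108
combine s2(65), 68 → 133
combine 108, 133 → 241
The encoded length is the sum of every internal node's weight: 25 + 43 + 68 + 108 + 133 + 241 = 618 bits.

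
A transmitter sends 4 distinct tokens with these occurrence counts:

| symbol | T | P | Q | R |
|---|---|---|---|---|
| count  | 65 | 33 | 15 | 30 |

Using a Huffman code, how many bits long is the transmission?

266

Merge the two smallest weights repeatedly:
Q(15) + R(30) → 45
P(33) + 45 → 78
T(65) + 78 → 143
The encoded length is the sum of every internal node's weight: 45 + 78 + 143 = 266 bits.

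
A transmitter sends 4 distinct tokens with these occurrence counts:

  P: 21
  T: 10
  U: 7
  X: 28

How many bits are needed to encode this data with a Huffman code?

Build the Huffman tree bottom-up:
combine U(7), T(10) → 17
combine 17, P(21) → 38
combine X(28), 38 → 66
Total encoded bits = sum of merged weights = 17 + 38 + 66 = 121.

121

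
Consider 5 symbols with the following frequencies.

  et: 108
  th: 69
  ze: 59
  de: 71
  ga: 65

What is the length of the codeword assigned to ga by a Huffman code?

3

Build the tree from the bottom:
merge ze(59) and ga(65): 124
merge th(69) and de(71): 140
merge et(108) and 124: 232
merge 140 and 232: 372
The subtree containing ga is merged 3 times, so code length = 3.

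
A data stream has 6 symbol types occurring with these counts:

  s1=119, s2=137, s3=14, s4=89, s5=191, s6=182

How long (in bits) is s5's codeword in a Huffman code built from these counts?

2

Huffman merges, smallest pair first:
merge s3(14) and s4(89): 103
merge 103 and s1(119): 222
merge s2(137) and s6(182): 319
merge s5(191) and 222: 413
merge 319 and 413: 732
The subtree containing s5 is merged 2 times, so code length = 2.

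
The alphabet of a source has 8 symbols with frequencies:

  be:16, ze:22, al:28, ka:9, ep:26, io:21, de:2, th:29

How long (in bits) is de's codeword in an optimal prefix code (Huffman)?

5

Repeatedly merge the two smallest:
de(2) + ka(9) → 11
11 + be(16) → 27
io(21) + ze(22) → 43
ep(26) + 27 → 53
al(28) + th(29) → 57
43 + 53 → 96
57 + 96 → 153
de's leaf is at depth 5, giving a 5-bit codeword.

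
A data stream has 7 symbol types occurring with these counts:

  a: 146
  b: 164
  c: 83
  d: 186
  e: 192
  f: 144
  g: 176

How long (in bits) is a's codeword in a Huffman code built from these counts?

Huffman merges, smallest pair first:
merge c(83) and f(144): 227
merge a(146) and b(164): 310
merge g(176) and d(186): 362
merge e(192) and 227: 419
merge 310 and 362: 672
merge 419 and 672: 1091
a sits 3 levels below the root, so its codeword is 3 bits.

3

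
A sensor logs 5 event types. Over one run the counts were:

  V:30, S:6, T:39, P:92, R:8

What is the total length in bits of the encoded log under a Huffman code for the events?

316

Greedily combine the two least-frequent nodes:
combine S(6), R(8) → 14
combine 14, V(30) → 44
combine T(39), 44 → 83
combine 83, P(92) → 175
Each symbol's bit-cost is frequency × depth; summing gives 316 bits (equivalently 14 + 44 + 83 + 175).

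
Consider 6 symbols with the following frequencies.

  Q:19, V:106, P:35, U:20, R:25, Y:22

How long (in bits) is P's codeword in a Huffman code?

3

Huffman merges, smallest pair first:
Q(19) + U(20) → 39
Y(22) + R(25) → 47
P(35) + 39 → 74
47 + 74 → 121
V(106) + 121 → 227
The subtree containing P is merged 3 times, so code length = 3.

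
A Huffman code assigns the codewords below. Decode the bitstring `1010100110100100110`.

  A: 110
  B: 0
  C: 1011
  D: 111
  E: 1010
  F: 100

EFAFFA

Read left to right; each codeword is recognised as soon as it completes (prefix code):
  1010→E | 100→F | 110→A | 100→F | 100→F | 110→A
Decoded message: EFAFFA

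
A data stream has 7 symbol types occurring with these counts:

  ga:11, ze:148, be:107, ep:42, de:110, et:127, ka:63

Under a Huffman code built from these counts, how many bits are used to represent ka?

Build the tree from the bottom:
merge ga(11) and ep(42): 53
merge 53 and ka(63): 116
merge be(107) and de(110): 217
merge 116 and et(127): 243
merge ze(148) and 217: 365
merge 243 and 365: 608
ka's leaf is at depth 3, giving a 3-bit codeword.

3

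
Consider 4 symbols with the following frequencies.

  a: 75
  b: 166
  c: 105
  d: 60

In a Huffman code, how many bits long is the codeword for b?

1

Build the tree from the bottom:
merge d(60) and a(75): 135
merge c(105) and 135: 240
merge b(166) and 240: 406
b is a child of the root — depth 1, so its codeword is a single bit.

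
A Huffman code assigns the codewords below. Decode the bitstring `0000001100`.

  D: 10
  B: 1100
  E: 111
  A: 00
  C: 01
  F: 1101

AAAB

Read left to right; each codeword is recognised as soon as it completes (prefix code):
  00→A | 00→A | 00→A | 1100→B
Decoded message: AAAB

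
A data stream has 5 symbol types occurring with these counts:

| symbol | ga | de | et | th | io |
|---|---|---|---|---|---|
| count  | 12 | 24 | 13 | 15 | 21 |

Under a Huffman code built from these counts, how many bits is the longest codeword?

Merge the two lowest-weight nodes at each step:
merge ga(12) and et(13): 25
merge th(15) and io(21): 36
merge de(24) and 25: 49
merge 36 and 49: 85
The rarest symbols sit at the bottom; the longest codeword is 3 bits.

3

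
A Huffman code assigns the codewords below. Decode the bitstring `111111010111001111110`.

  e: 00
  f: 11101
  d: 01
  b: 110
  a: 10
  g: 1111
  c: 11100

Read left to right; each codeword is recognised as soon as it completes (prefix code):
  1111→g | 110→b | 10→a | 11100→c | 1111→g | 110→b
Decoded message: gbacgb

gbacgb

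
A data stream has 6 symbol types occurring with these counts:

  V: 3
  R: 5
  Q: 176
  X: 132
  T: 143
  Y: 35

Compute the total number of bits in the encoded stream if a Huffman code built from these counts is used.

Build the Huffman tree bottom-up:
V(3) + R(5) → 8
8 + Y(35) → 43
43 + X(132) → 175
T(143) + 175 → 318
Q(176) + 318 → 494
Each symbol's bit-cost is frequency × depth; summing gives 1038 bits (equivalently 8 + 43 + 175 + 318 + 494).

1038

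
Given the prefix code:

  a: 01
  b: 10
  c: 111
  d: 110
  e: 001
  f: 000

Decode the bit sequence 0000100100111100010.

faeecfb

Read left to right; each codeword is recognised as soon as it completes (prefix code):
  000→f | 01→a | 001→e | 001→e | 111→c | 000→f | 10→b
Decoded message: faeecfb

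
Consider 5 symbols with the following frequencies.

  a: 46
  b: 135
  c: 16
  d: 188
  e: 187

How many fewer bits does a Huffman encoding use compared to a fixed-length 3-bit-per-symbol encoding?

Fixed-length: 3 bits × 572 symbols = 1716 bits.
Huffman merges:
merge c(16) and a(46): 62
merge 62 and b(135): 197
merge e(187) and d(188): 375
merge 197 and 375: 572
Huffman total = 62 + 197 + 375 + 572 = 1206 bits.
Saving = 1716 − 1206 = 510 bits.

510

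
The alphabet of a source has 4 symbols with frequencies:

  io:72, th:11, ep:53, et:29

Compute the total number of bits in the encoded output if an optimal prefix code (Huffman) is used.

Build the Huffman tree bottom-up:
th(11) + et(29) → 40
40 + ep(53) → 93
io(72) + 93 → 165
Each symbol's bit-cost is frequency × depth; summing gives 298 bits (equivalently 40 + 93 + 165).

298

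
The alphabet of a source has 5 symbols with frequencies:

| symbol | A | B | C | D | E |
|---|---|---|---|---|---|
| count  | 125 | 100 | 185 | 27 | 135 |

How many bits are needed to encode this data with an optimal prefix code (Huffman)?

Build the Huffman tree bottom-up:
combine D(27), B(100) → 127
combine A(125), 127 → 252
combine E(135), C(185) → 320
combine 252, 320 → 572
Each symbol's bit-cost is frequency × depth; summing gives 1271 bits (equivalently 127 + 252 + 320 + 572).

1271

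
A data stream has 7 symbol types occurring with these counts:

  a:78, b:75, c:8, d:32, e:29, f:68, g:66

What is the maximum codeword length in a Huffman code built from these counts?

Merge the two lowest-weight nodes at each step:
combine c(8), e(29) → 37
combine d(32), 37 → 69
combine g(66), f(68) → 134
combine 69, b(75) → 144
combine a(78), 134 → 212
combine 144, 212 → 356
The rarest symbols sit at the bottom; the longest codeword is 4 bits.

4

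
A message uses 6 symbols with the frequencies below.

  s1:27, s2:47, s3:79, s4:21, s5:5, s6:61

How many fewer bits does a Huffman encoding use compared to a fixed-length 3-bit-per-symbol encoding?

161

Fixed-length: 3 bits × 240 symbols = 720 bits.
Huffman merges:
combine s5(5), s4(21) → 26
combine 26, s1(27) → 53
combine s2(47), 53 → 100
combine s6(61), s3(79) → 140
combine 100, 140 → 240
Huffman total = 26 + 53 + 100 + 140 + 240 = 559 bits.
Saving = 720 − 559 = 161 bits.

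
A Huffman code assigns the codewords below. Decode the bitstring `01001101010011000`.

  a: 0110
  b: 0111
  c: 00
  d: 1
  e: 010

Read left to right; each codeword is recognised as soon as it completes (prefix code):
  010→e | 0110→a | 1→d | 010→e | 0110→a | 00→c
Decoded message: eadeac

eadeac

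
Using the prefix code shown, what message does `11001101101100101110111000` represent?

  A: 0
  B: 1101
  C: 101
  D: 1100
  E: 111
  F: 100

Read left to right; each codeword is recognised as soon as it completes (prefix code):
  1100→D | 1101→B | 101→C | 100→F | 101→C | 1101→B | 1100→D | 0→A
Decoded message: DBCFCBDA

DBCFCBDA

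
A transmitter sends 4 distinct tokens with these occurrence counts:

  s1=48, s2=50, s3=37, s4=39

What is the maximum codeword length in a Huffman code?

2

Merge the two lowest-weight nodes at each step:
merge s3(37) and s4(39): 76
merge s1(48) and s2(50): 98
merge 76 and 98: 174
The first pair merged (s3, s4) ends up deepest, at depth 2.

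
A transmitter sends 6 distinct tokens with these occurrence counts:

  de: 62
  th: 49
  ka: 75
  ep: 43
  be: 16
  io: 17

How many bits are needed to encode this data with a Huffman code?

633

Merge the two smallest weights repeatedly:
be(16) + io(17) → 33
33 + ep(43) → 76
th(49) + de(62) → 111
ka(75) + 76 → 151
111 + 151 → 262
The encoded length is the sum of every internal node's weight: 33 + 76 + 111 + 151 + 262 = 633 bits.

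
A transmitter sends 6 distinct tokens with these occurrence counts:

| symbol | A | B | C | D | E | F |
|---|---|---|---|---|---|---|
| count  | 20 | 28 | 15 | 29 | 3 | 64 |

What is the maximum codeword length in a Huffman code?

Merge the two lowest-weight nodes at each step:
combine E(3), C(15) → 18
combine 18, A(20) → 38
combine B(28), D(29) → 57
combine 38, 57 → 95
combine F(64), 95 → 159
Maximum depth reached is 4.

4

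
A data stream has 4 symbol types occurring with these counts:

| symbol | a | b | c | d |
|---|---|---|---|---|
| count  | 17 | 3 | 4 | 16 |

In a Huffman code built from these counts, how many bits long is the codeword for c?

3

Repeatedly merge the two smallest:
b(3) + c(4) → 7
7 + d(16) → 23
a(17) + 23 → 40
c's leaf is at depth 3, giving a 3-bit codeword.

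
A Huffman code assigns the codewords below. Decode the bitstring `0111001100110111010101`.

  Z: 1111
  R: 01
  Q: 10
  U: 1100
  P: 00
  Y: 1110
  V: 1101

Read left to right; each codeword is recognised as soon as it completes (prefix code):
  01→R | 1100→U | 1100→U | 1101→V | 1101→V | 01→R | 01→R
Decoded message: RUUVVRR

RUUVVRR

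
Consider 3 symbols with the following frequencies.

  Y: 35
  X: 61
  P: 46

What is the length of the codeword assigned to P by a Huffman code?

Build the tree from the bottom:
combine Y(35), P(46) → 81
combine X(61), 81 → 142
P's leaf is at depth 2, giving a 2-bit codeword.

2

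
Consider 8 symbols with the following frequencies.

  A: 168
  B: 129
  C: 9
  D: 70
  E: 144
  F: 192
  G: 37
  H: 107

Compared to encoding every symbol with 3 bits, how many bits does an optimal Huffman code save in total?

198

Fixed-length: 3 bits × 856 symbols = 2568 bits.
Huffman merges:
C(9) + G(37) → 46
46 + D(70) → 116
H(107) + 116 → 223
B(129) + E(144) → 273
A(168) + F(192) → 360
223 + 273 → 496
360 + 496 → 856
Huffman total = 46 + 116 + 223 + 273 + 360 + 496 + 856 = 2370 bits.
Saving = 2568 − 2370 = 198 bits.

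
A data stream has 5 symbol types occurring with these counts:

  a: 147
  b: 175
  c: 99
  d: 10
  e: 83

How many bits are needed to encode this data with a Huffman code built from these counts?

1121

Merge the two smallest weights repeatedly:
d(10) + e(83) → 93
93 + c(99) → 192
a(147) + b(175) → 322
192 + 322 → 514
The encoded length is the sum of every internal node's weight: 93 + 192 + 322 + 514 = 1121 bits.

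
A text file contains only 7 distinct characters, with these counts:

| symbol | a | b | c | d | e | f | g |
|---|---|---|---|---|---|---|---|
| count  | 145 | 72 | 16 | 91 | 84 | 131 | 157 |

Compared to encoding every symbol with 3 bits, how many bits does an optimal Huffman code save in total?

Fixed-length: 3 bits × 696 symbols = 2088 bits.
Huffman merges:
merge c(16) and b(72): 88
merge e(84) and 88: 172
merge d(91) and f(131): 222
merge a(145) and g(157): 302
merge 172 and 222: 394
merge 302 and 394: 696
Huffman total = 88 + 172 + 222 + 302 + 394 + 696 = 1874 bits.
Saving = 2088 − 1874 = 214 bits.

214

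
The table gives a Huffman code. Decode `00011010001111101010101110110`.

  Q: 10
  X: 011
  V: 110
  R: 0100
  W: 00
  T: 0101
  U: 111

Read left to right; each codeword is recognised as soon as it completes (prefix code):
  00→W | 011→X | 0100→R | 011→X | 111→U | 0101→T | 0101→T | 110→V | 110→V
Decoded message: WXRXUTTVV

WXRXUTTVV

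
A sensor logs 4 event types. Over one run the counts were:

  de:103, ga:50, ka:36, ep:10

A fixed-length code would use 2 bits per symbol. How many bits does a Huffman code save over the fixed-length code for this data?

57

Fixed-length: 2 bits × 199 symbols = 398 bits.
Huffman merges:
merge ep(10) and ka(36): 46
merge 46 and ga(50): 96
merge 96 and de(103): 199
Huffman total = 46 + 96 + 199 = 341 bits.
Saving = 398 − 341 = 57 bits.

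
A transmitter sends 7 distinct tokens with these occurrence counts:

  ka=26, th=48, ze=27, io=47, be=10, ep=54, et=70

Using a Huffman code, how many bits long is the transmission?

Greedily combine the two least-frequent nodes:
merge be(10) and ka(26): 36
merge ze(27) and 36: 63
merge io(47) and th(48): 95
merge ep(54) and 63: 117
merge et(70) and 95: 165
merge 117 and 165: 282
The encoded length is the sum of every internal node's weight: 36 + 63 + 95 + 117 + 165 + 282 = 758 bits.

758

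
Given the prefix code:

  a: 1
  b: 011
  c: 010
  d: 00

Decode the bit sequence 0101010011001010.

cacbdac

Read left to right; each codeword is recognised as soon as it completes (prefix code):
  010→c | 1→a | 010→c | 011→b | 00→d | 1→a | 010→c
Decoded message: cacbdac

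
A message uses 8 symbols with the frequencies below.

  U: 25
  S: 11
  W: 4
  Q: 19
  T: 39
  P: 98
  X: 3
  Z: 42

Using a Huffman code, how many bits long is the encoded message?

589

Merge the two smallest weights repeatedly:
X(3) + W(4) → 7
7 + S(11) → 18
18 + Q(19) → 37
U(25) + 37 → 62
T(39) + Z(42) → 81
62 + 81 → 143
P(98) + 143 → 241
The encoded length is the sum of every internal node's weight: 7 + 18 + 37 + 62 + 81 + 143 + 241 = 589 bits.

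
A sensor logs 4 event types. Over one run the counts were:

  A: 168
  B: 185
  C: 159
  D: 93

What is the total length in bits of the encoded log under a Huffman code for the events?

Greedily combine the two least-frequent nodes:
D(93) + C(159) → 252
A(168) + B(185) → 353
252 + 353 → 605
Each symbol's bit-cost is frequency × depth; summing gives 1210 bits (equivalently 252 + 353 + 605).

1210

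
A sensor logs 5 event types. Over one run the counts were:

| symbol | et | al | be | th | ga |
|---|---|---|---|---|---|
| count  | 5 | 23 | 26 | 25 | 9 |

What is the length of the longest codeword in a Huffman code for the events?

Merge the two lowest-weight nodes at each step:
et(5) + ga(9) → 14
14 + al(23) → 37
th(25) + be(26) → 51
37 + 51 → 88
The first pair merged (et, ga) ends up deepest, at depth 3.

3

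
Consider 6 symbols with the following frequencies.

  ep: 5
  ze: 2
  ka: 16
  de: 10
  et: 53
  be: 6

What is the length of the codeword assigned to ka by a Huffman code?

2

Build the tree from the bottom:
merge ze(2) and ep(5): 7
merge be(6) and 7: 13
merge de(10) and 13: 23
merge ka(16) and 23: 39
merge 39 and et(53): 92
The subtree containing ka is merged 2 times, so code length = 2.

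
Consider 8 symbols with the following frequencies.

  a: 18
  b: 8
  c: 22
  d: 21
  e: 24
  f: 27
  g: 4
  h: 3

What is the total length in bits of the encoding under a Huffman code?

Merge the two smallest weights repeatedly:
merge h(3) and g(4): 7
merge 7 and b(8): 15
merge 15 and a(18): 33
merge d(21) and c(22): 43
merge e(24) and f(27): 51
merge 33 and 43: 76
merge 51 and 76: 127
The encoded length is the sum of every internal node's weight: 7 + 15 + 33 + 43 + 51 + 76 + 127 = 352 bits.

352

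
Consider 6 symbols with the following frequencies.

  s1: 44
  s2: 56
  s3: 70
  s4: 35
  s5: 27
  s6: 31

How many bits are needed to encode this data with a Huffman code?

663

Build the Huffman tree bottom-up:
combine s5(27), s6(31) → 58
combine s4(35), s1(44) → 79
combine s2(56), 58 → 114
combine s3(70), 79 → 149
combine 114, 149 → 263
Each symbol's bit-cost is frequency × depth; summing gives 663 bits (equivalently 58 + 79 + 114 + 149 + 263).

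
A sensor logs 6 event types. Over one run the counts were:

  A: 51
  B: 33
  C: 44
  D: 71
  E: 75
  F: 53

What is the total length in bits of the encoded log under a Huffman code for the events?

835

Merge the two smallest weights repeatedly:
B(33) + C(44) → 77
A(51) + F(53) → 104
D(71) + E(75) → 146
77 + 104 → 181
146 + 181 → 327
The encoded length is the sum of every internal node's weight: 77 + 104 + 146 + 181 + 327 = 835 bits.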